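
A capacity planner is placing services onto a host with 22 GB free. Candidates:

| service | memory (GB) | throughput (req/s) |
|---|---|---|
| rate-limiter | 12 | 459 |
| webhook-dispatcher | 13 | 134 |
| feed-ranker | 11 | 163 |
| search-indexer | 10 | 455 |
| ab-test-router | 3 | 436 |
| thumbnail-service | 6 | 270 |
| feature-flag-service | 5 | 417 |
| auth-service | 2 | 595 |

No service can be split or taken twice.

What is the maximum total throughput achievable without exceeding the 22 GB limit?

1907

By throughput per GB: auth-service 297.50, ab-test-router 145.33, feature-flag-service 83.40 lead.
Taking the top-ratio services first gives search-indexer + ab-test-router + feature-flag-service + auth-service for 1903 (20 GB).
Dropping search-indexer frees 10 GB; slotting in rate-limiter (12 GB) lifts the total to 1907 at 22 GB.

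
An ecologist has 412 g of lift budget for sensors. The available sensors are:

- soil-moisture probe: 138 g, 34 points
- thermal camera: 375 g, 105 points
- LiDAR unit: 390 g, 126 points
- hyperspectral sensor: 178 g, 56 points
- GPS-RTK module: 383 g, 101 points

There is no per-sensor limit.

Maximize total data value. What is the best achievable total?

126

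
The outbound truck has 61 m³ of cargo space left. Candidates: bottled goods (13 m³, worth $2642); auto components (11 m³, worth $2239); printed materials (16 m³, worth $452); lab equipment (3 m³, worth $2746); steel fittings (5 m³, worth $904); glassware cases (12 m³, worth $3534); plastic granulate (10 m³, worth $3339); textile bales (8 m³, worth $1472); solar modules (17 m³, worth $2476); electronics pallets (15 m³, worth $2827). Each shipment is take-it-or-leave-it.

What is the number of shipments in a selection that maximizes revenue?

6

Best achievable revenue is 16560.
bottled goods + lab equipment + glassware cases + plastic granulate + textile bales + electronics pallets hits 16560 at 61 m³.
All optima have 6 shipments.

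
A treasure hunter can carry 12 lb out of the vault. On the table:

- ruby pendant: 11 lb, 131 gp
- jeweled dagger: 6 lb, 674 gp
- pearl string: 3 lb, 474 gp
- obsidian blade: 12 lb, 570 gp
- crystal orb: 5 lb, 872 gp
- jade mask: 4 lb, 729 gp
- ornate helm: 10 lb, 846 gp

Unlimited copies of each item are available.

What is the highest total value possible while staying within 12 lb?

Density check — jade mask 182.25, crystal orb 174.40, pearl string 158.00, jeweled dagger 112.33 are the best per lb.
The ratio ordering already packs tightly: 3×jade mask, 12 lb, 2187.

2187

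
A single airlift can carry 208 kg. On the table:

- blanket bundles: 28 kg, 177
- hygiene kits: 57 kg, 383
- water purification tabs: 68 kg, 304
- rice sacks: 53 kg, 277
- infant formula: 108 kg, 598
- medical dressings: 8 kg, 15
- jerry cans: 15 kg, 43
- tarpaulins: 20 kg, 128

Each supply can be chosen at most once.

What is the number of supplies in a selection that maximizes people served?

Optimal total is 1201.
For example blanket bundles + hygiene kits + infant formula + jerry cans achieves it, using 208 kg.
All optima have 4 supplies.

4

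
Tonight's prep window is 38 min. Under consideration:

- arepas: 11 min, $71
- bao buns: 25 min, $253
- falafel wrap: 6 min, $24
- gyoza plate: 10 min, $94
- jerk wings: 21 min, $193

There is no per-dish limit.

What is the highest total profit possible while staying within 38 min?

347

Bao buns + gyoza plate uses 35 of the 38 min and totals 347.
Nothing else within 38 min beats 347.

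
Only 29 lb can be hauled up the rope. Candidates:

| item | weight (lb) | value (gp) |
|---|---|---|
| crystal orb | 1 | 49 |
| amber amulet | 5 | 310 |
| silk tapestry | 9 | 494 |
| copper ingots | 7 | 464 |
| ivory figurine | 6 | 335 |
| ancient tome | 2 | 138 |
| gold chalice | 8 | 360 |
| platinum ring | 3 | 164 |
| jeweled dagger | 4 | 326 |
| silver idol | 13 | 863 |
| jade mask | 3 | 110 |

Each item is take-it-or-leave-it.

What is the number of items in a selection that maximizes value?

4

The maximum value within 29 lb is 1963.
For example amber amulet + copper ingots + jeweled dagger + silver idol achieves it, using 29 lb.
All optima have 4 items.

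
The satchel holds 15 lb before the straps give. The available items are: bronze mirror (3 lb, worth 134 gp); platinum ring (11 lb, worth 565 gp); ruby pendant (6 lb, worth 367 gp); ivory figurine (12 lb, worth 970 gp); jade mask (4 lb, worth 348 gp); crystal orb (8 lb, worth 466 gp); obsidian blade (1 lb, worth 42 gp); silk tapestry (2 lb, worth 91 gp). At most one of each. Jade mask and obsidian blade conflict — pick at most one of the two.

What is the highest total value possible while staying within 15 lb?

Density check — jade mask 87.00, ivory figurine 80.83, ruby pendant 61.17, crystal orb 58.25 are the best per lb.
A density-first pass picks bronze mirror + ruby pendant + jade mask + silk tapestry — 940 at 15 lb.
Dropping ruby pendant and jade mask and silk tapestry frees 12 lb; slotting in ivory figurine (12 lb) lifts the total to 1104 at 15 lb.
No other feasible combination exceeds 1104.

1104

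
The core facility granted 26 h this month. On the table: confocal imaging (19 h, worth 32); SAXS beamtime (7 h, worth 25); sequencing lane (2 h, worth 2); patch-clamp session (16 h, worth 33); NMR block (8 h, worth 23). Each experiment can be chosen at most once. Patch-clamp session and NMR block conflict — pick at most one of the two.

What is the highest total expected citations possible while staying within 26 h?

A density-first pass picks SAXS beamtime + sequencing lane + NMR block — 50 at 17 h.
Replace NMR block with patch-clamp session: the trade gains 10 net, giving 60 at 25 h.
Runner-up SAXS beamtime + patch-clamp session tops out at 58.

60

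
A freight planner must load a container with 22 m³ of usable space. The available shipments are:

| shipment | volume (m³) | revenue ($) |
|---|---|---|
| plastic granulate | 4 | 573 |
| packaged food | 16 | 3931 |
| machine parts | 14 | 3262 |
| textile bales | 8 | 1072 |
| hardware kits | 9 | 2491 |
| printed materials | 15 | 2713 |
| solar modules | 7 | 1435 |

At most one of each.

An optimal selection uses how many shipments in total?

2

Best achievable revenue is 4697.
For example machine parts + solar modules achieves it, using 21 m³.
Every optimal selection uses 2 shipments.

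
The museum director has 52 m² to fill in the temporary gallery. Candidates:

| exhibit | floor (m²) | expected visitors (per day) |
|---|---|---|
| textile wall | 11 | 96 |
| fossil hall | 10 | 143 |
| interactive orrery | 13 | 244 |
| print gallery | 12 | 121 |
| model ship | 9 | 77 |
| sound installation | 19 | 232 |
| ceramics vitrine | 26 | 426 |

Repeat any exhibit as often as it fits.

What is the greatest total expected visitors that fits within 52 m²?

Best packing: 4×interactive orrery — 52 m², 976 total.

976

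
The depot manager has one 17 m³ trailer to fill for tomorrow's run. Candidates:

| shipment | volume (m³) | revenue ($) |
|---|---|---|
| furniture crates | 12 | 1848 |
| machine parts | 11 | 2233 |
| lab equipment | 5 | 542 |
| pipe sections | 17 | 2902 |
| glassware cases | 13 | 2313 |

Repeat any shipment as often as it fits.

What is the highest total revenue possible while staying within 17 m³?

2902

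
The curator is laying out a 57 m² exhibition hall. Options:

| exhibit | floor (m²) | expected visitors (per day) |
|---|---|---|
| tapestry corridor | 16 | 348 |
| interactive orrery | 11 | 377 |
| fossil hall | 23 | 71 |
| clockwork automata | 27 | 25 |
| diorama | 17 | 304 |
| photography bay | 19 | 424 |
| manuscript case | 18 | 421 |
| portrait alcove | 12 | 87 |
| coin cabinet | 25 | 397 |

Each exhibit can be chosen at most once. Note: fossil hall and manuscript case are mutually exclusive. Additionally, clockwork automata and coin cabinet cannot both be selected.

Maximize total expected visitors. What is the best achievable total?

Ranking by ratio (expected visitors/m²): interactive orrery 34.27, manuscript case 23.39, photography bay 22.32, tapestry corridor 21.75.
The ratio heuristic lands on interactive orrery + photography bay + manuscript case (1222) but leaves 9 m² idle.
Replace photography bay with tapestry corridor + portrait alcove: the trade gains 11 net, giving 1233 at 57 m².
Next best is interactive orrery + photography bay + manuscript case at 1222 (48 m²) — short by 11.

1233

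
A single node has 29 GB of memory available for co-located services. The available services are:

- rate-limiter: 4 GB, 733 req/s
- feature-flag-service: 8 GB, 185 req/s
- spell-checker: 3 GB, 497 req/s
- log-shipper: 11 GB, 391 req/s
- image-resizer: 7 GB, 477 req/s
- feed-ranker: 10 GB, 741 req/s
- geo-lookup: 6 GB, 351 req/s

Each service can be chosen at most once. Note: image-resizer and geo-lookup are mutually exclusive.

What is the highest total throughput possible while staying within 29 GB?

Rate-limiter + spell-checker + image-resizer + feed-ranker uses 24 of the 29 GB and totals 2448.
That's the maximum — no feasible swap from here does better than 2448.

2448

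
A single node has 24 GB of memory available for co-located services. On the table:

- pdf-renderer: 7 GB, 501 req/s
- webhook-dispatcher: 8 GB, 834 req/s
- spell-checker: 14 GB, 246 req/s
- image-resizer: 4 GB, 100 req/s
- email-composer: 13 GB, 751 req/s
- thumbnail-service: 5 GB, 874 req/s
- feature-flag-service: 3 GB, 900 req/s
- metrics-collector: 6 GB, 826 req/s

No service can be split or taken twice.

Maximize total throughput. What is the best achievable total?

3434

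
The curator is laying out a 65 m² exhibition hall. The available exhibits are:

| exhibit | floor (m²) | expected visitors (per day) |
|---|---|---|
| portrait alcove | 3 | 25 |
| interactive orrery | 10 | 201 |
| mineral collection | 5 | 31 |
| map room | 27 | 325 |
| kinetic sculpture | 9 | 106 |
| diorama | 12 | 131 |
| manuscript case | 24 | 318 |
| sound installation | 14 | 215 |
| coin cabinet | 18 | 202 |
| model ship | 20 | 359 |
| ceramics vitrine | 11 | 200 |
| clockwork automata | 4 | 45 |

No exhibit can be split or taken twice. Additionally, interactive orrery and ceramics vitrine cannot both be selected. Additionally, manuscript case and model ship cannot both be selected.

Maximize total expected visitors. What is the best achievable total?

1012

Interactive orrery + kinetic sculpture + diorama + sound installation + model ship uses 65 of the 65 m² and totals 1012.
Runner-up portrait alcove + interactive orrery + sound installation + coin cabinet + model ship tops out at 1002.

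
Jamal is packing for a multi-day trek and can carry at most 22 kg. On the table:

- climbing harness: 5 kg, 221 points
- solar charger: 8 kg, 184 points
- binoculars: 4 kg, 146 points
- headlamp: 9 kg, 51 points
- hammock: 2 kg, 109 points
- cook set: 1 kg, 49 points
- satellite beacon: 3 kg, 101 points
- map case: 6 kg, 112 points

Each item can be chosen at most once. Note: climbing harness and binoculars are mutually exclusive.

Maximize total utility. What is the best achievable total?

Taking climbing harness + solar charger + hammock + cook set + map case: 22 kg used, 675 in utility.
An exhaustive check of the 256 subsets confirms 675.

675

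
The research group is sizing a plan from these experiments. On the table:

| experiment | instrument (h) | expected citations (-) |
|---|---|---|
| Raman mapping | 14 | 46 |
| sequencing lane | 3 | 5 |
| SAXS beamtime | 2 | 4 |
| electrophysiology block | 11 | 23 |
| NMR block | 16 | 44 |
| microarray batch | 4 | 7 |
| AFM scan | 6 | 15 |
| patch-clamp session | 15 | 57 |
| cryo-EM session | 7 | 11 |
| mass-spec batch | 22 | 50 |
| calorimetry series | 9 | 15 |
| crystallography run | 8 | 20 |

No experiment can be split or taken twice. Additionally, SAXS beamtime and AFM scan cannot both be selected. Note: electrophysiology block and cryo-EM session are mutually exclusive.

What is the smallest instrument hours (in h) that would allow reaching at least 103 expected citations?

29

Need the lightest bundle worth ≥ 103.
Raman mapping + patch-clamp session reaches 103 using 29 h.
No combination under 29 h hits 103.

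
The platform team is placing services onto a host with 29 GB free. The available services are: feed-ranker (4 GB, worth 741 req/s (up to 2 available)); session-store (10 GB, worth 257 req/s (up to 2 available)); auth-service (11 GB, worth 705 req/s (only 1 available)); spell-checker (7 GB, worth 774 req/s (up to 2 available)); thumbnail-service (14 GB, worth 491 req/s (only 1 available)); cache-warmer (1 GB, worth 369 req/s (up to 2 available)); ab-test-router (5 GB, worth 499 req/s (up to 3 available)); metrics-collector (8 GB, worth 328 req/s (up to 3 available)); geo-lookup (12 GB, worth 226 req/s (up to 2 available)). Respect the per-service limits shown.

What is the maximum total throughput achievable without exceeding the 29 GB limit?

Density check — cache-warmer 369.00, feed-ranker 185.25, spell-checker 110.57 are the best per GB.
The ratio ordering already packs tightly: 2×feed-ranker + 2×spell-checker + 2×cache-warmer + ab-test-router, 29 GB, 4267.
Nothing else within 29 GB beats 4267.

4267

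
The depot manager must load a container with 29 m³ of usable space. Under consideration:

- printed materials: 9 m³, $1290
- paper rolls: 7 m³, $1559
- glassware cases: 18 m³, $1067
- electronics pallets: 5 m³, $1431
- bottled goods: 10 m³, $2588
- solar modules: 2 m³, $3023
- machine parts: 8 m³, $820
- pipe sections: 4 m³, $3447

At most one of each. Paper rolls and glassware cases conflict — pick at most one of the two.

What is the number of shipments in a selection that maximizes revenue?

Best achievable revenue is 12048.
One optimal bundle: paper rolls + electronics pallets + bottled goods + solar modules + pipe sections (28 m³).
All optima have 5 shipments.

5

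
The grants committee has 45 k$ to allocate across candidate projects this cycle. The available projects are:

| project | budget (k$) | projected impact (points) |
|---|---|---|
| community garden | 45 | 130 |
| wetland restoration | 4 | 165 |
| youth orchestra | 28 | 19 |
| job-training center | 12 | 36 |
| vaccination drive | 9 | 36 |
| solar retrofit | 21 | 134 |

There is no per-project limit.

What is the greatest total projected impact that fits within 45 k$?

Best packing: 11×wetland restoration — 44 k$, 1815 total.
That's the maximum — no swap from here does better than 1815.

1815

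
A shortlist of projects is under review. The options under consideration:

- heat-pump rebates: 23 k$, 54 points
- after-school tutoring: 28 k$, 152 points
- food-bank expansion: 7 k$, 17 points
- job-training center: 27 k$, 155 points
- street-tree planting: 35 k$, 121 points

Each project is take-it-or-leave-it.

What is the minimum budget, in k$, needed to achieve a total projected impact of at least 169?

Look for the lowest-budget combination reaching 169.
food-bank expansion + job-training center reaches 172 using 34 k$.
No combination under 34 k$ hits 169.

34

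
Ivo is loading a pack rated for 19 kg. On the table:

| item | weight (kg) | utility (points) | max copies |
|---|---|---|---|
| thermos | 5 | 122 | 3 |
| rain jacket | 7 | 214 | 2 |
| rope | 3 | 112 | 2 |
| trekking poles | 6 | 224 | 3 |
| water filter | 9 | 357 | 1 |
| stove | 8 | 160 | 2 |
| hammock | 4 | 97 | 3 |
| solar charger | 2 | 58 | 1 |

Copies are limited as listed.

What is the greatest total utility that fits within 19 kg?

By utility per kg: water filter 39.67, rope 37.33, trekking poles 37.33 lead.
Filling by ratio: 2×rope + water filter + solar charger for 639, with 2 kg left unused.
The 5 kg tied up in rope and solar charger is better spent on trekking poles — total rises to 693 (18 kg).
No other feasible combination exceeds 693.

693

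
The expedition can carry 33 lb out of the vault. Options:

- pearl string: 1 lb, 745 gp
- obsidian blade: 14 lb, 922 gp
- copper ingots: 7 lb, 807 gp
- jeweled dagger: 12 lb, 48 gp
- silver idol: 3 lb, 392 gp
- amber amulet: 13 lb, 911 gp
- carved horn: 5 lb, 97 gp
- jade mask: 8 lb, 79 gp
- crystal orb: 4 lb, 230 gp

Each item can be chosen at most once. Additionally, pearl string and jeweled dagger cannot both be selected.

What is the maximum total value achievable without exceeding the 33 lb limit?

By value per lb: pearl string 745.00, silver idol 130.67, copper ingots 115.29, amber amulet 70.08 lead.
Best packing: pearl string + copper ingots + silver idol + amber amulet + carved horn + crystal orb — 33 lb, 3182 total.
Next best is pearl string + obsidian blade + copper ingots + silver idol + crystal orb at 3096 (29 lb) — short by 86.

3182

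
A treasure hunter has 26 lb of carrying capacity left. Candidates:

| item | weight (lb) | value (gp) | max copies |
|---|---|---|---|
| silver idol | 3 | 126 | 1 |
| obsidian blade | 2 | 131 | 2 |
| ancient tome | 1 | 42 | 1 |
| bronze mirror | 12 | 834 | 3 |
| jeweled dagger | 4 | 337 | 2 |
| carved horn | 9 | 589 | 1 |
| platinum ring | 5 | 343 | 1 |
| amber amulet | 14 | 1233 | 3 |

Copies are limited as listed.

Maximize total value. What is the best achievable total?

2169

By value per lb: amber amulet 88.07, jeweled dagger 84.25, bronze mirror 69.50, platinum ring 68.60 lead.
Taking 2×obsidian blade + 2×jeweled dagger + amber amulet: 26 lb used, 2169 in value.
No other feasible combination exceeds 2169.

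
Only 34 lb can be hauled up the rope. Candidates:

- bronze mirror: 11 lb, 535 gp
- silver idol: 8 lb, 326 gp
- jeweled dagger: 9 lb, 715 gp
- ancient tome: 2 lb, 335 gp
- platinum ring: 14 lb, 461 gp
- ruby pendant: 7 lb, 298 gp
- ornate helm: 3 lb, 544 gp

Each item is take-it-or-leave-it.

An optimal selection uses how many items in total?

5

Best achievable value is 2455.
bronze mirror + silver idol + jeweled dagger + ancient tome + ornate helm hits 2455 at 33 lb.
Every optimal selection uses 5 items.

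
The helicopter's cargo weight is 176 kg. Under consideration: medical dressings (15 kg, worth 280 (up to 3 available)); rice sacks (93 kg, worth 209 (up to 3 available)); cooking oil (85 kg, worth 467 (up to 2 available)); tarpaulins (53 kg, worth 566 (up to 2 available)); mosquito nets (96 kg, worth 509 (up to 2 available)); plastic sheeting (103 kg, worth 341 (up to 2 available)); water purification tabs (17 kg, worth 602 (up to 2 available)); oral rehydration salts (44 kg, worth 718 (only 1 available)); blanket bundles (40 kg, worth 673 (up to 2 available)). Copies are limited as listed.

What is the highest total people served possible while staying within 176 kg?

Density check — water purification tabs 35.41, medical dressings 18.67, blanket bundles 16.82, oral rehydration salts 16.32 are the best per kg.
Taking the top-ratio supplies first gives 3×medical dressings + 2×water purification tabs + 2×blanket bundles for 3390 (159 kg).
Dropping 2×medical dressings frees 30 kg; slotting in oral rehydration salts (44 kg) lifts the total to 3548 at 173 kg.
That's the maximum — no swap from here does better than 3548.

3548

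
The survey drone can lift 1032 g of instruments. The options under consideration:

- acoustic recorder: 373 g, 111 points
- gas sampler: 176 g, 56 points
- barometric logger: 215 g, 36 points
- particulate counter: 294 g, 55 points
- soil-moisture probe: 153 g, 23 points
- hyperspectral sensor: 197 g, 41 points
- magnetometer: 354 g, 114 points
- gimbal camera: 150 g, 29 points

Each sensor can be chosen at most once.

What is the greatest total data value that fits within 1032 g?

281

The ratio ordering already packs tightly: acoustic recorder + gas sampler + magnetometer, 903 g, 281.
That's the maximum — no swap from here does better than 281.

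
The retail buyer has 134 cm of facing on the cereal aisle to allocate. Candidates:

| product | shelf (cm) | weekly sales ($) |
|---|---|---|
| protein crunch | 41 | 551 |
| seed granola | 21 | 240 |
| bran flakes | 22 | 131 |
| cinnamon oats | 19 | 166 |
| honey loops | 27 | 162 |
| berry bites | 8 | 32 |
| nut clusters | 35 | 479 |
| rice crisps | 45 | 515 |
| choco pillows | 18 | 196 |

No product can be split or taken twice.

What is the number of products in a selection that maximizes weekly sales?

Optimal total is 1632.
protein crunch + seed granola + cinnamon oats + nut clusters + choco pillows hits 1632 at 134 cm.
Every optimal selection uses 5 products.

5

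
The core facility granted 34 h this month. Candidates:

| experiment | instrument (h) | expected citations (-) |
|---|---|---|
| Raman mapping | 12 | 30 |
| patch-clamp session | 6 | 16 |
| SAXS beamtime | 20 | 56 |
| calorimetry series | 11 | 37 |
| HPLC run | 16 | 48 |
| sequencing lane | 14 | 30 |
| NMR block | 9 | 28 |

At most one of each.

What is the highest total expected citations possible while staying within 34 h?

101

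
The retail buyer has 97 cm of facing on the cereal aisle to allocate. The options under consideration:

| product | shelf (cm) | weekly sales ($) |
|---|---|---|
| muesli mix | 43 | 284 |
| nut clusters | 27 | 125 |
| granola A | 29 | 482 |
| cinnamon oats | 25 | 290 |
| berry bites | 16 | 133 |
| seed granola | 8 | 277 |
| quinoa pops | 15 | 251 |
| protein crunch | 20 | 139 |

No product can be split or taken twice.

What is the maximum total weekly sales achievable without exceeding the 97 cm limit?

1439

By weekly sales per cm: seed granola 34.62, quinoa pops 16.73, granola A 16.62 lead.
Taking the top-ratio products first gives granola A + cinnamon oats + berry bites + seed granola + quinoa pops for 1433 (93 cm).
Dropping berry bites frees 16 cm; slotting in protein crunch (20 cm) lifts the total to 1439 at 97 cm.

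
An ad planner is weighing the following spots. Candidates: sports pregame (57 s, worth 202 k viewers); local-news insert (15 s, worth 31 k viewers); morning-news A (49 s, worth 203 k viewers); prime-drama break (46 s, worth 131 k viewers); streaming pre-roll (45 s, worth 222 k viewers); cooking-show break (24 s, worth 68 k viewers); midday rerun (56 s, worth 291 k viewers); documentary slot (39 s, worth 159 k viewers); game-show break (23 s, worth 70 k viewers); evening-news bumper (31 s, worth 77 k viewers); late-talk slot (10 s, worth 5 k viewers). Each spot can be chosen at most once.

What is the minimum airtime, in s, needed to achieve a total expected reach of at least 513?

101

Need the lightest bundle worth ≥ 513.
streaming pre-roll + midday rerun: 513 expected reach at 101 s.
Any bundle with less than 101 s falls short of 513.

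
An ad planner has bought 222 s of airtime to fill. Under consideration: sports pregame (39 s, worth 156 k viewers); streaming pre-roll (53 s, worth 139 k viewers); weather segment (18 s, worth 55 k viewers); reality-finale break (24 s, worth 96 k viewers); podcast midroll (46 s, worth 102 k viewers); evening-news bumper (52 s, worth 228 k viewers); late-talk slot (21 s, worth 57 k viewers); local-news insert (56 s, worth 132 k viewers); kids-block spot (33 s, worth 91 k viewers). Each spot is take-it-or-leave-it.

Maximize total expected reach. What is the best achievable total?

Density check — evening-news bumper 4.38, sports pregame 4.00, reality-finale break 4.00 are the best per s.
Taking the top-ratio spots first gives sports pregame + weather segment + reality-finale break + evening-news bumper + late-talk slot + kids-block spot for 683 (187 s).
Dropping weather segment frees 18 s; slotting in streaming pre-roll (53 s) lifts the total to 767 at 222 s.

767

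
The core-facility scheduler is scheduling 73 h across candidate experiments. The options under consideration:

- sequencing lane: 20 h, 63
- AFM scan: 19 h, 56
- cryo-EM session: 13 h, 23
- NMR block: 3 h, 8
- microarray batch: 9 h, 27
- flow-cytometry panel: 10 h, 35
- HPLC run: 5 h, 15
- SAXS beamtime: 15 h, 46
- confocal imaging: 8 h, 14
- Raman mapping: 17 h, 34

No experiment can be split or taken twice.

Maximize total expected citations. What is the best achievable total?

By expected citations per h: flow-cytometry panel 3.50, sequencing lane 3.15, SAXS beamtime 3.07, microarray batch 3.00 lead.
Filling by ratio: sequencing lane + NMR block + microarray batch + flow-cytometry panel + HPLC run + SAXS beamtime + confocal imaging for 208, with 3 h left unused.
Dropping NMR block and HPLC run and confocal imaging frees 16 h; slotting in AFM scan (19 h) lifts the total to 227 at 73 h.

227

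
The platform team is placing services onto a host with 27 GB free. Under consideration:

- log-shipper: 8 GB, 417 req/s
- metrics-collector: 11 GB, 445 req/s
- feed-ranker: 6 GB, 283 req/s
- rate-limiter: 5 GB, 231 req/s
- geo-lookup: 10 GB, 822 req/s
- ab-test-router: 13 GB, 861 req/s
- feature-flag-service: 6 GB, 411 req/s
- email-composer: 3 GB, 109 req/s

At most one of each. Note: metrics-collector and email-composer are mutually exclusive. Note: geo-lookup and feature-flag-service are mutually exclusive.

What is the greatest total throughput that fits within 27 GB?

1792

Taking geo-lookup + ab-test-router + email-composer: 26 GB used, 1792 in throughput.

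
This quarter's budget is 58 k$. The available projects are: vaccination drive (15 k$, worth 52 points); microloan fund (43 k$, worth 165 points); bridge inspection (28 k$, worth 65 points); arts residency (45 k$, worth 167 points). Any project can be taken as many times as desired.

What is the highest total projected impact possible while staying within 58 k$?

217

By projected impact per k$: microloan fund 3.84, arts residency 3.71, vaccination drive 3.47, bridge inspection 2.32 lead.
Taking vaccination drive + microloan fund: 58 k$ used, 217 in projected impact.
Every other selection either busts 58 k$ or fails to beat 217.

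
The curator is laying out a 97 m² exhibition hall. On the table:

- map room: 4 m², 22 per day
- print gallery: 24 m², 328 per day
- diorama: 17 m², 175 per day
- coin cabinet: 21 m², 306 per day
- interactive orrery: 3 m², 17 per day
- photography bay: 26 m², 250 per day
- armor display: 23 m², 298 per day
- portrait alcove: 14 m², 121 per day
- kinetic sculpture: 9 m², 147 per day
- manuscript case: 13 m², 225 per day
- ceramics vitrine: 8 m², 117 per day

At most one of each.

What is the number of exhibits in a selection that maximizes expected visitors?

Best achievable expected visitors is 1343.
map room + print gallery + coin cabinet + interactive orrery + armor display + kinetic sculpture + manuscript case hits 1343 at 97 m².
Any selection reaching 1343 contains exactly 7 exhibits.

7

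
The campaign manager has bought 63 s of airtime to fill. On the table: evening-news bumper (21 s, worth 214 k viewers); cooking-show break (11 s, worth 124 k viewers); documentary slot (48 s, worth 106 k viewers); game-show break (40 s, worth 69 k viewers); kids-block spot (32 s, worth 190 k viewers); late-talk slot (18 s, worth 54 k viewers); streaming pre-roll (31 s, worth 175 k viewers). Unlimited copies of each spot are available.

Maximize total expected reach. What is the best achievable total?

642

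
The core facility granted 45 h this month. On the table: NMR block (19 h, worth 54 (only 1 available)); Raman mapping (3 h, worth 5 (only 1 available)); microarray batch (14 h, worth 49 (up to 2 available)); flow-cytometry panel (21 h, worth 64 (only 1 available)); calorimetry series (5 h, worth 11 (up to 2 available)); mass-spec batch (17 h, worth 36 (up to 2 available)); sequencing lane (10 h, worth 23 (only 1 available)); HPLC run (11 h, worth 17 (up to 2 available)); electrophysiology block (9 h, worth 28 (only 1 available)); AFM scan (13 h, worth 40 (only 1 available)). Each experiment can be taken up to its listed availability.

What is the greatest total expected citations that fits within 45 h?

143

Taking the top-ratio experiments first gives Raman mapping + 2×microarray batch + calorimetry series + electrophysiology block for 142 (45 h).
The 14 h tied up in calorimetry series and electrophysiology block is better spent on AFM scan — total rises to 143 (44 h).
The spare 1 h is too small for any remaining experiment, and no exchange beats 143.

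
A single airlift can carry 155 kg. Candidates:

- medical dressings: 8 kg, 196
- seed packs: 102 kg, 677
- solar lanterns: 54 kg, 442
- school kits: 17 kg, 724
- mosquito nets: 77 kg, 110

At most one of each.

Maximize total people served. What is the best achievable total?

1597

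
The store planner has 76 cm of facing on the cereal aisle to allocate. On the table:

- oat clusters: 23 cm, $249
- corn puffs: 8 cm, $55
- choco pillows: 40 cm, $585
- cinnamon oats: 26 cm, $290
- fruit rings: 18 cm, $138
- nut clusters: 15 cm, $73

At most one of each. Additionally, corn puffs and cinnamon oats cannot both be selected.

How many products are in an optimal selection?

Optimal total is 889.
One optimal bundle: oat clusters + corn puffs + choco pillows (71 cm).
Every optimal selection uses 3 products.

3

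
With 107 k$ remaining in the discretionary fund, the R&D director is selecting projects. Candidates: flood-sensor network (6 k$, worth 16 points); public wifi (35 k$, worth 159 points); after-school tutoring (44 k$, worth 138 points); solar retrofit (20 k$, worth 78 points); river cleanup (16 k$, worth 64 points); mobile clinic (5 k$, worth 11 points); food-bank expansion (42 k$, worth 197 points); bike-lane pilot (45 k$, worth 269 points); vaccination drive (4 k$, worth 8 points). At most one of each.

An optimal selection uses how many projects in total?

Optimal total is 544.
solar retrofit + food-bank expansion + bike-lane pilot hits 544 at 107 k$.
Any selection reaching 544 contains exactly 3 projects.

3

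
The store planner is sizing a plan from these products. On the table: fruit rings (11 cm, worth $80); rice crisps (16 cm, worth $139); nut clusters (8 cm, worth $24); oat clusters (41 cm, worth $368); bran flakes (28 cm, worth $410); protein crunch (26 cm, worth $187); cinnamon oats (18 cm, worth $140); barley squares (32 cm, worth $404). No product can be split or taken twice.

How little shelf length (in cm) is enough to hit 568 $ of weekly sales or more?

52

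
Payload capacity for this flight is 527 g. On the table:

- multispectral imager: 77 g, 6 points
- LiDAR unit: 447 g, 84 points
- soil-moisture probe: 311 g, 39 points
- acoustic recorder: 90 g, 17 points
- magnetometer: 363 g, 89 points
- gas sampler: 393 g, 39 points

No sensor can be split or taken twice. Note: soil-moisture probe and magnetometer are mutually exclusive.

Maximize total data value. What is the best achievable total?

106

The ratio ordering already packs tightly: acoustic recorder + magnetometer, 453 g, 106.
Runner-up multispectral imager + magnetometer tops out at 95.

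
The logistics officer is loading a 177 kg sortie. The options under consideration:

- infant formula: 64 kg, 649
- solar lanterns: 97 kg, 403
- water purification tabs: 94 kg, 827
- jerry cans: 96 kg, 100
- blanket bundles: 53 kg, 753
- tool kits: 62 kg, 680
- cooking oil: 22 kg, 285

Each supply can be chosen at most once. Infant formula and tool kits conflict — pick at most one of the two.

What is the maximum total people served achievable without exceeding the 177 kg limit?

1865

Greedy by ratio would take blanket bundles + tool kits + cooking oil: 137 kg used, total 1718.
Replace tool kits with water purification tabs: the trade gains 147 net, giving 1865 at 169 kg.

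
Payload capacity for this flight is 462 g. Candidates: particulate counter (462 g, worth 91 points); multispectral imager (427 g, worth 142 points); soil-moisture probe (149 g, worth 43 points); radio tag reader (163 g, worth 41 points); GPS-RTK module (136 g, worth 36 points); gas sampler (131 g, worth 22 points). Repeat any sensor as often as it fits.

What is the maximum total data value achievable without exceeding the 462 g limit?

142

By data value per g: multispectral imager 0.33, soil-moisture probe 0.29, GPS-RTK module 0.26, radio tag reader 0.25 lead.
Taking multispectral imager: 427 g used, 142 in data value.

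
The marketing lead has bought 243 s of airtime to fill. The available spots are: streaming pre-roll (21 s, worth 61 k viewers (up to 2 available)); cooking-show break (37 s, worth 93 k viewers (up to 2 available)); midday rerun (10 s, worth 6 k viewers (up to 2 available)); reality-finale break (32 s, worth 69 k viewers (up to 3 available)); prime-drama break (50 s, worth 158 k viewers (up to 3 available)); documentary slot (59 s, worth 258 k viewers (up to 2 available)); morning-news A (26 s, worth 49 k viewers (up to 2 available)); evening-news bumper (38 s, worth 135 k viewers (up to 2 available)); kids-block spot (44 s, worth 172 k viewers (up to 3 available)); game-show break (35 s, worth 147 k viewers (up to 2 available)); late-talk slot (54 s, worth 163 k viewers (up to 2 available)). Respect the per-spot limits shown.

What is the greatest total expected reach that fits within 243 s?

1007

Taking the top-ratio spots first gives midday rerun + 2×documentary slot + kids-block spot + 2×game-show break for 988 (242 s).
Replace midday rerun and game-show break with kids-block spot: the trade gains 19 net, giving 1007 at 241 s.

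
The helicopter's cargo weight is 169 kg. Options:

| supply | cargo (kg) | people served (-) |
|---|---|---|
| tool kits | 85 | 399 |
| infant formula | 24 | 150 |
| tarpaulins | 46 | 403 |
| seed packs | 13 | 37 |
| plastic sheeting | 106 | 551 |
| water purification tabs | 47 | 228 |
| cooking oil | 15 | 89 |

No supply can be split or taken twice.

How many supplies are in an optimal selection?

3

The maximum people served within 169 kg is 1043.
One optimal bundle: tarpaulins + plastic sheeting + cooking oil (167 kg).
Every optimal selection uses 3 supplies.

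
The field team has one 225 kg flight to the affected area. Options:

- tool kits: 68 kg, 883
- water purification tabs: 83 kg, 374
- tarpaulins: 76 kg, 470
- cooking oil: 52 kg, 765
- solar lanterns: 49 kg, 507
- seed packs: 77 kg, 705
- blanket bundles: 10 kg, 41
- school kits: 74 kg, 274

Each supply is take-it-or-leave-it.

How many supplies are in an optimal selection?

4

The maximum people served within 225 kg is 2394.
tool kits + cooking oil + seed packs + blanket bundles hits 2394 at 207 kg.
Any selection reaching 2394 contains exactly 4 supplies.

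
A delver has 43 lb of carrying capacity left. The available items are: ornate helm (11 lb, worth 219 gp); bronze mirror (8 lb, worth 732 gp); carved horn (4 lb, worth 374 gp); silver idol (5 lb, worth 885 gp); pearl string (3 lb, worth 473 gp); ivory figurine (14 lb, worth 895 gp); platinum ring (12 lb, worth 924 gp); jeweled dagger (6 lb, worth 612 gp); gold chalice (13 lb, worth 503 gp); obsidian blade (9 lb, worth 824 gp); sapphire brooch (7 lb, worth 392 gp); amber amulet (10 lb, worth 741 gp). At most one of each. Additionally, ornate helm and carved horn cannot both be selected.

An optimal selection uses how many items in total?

6

The maximum value within 43 lb is 4450.
bronze mirror + silver idol + pearl string + platinum ring + jeweled dagger + obsidian blade hits 4450 at 43 lb.
All optima have 6 items.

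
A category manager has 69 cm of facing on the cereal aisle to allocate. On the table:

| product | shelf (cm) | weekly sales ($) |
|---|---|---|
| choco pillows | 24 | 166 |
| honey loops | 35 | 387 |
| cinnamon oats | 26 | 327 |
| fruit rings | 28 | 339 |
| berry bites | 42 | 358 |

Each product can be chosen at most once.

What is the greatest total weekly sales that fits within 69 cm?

726

Greedy by ratio would take cinnamon oats + fruit rings: 54 cm used, total 666.
Replace cinnamon oats with honey loops: the trade gains 60 net, giving 726 at 63 cm.
An exhaustive check of the 32 subsets confirms 726.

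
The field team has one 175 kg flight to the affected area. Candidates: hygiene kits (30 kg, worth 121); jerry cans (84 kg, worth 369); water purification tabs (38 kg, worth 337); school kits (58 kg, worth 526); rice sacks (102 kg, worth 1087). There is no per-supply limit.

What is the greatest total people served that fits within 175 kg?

1613

Density check — rice sacks 10.66, school kits 9.07, water purification tabs 8.87 are the best per kg.
Taking school kits + rice sacks: 160 kg used, 1613 in people served.
Every other selection either busts 175 kg or fails to beat 1613.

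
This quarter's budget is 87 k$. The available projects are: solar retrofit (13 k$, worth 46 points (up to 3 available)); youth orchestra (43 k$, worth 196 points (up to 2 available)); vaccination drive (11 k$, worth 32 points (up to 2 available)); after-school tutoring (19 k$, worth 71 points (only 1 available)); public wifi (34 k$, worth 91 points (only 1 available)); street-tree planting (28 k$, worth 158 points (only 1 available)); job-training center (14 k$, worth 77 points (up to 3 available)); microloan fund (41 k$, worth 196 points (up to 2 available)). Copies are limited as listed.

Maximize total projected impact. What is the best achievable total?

Solar retrofit + street-tree planting + 3×job-training center uses 83 of the 87 k$ and totals 435.
The spare 4 k$ is too small for any remaining project, and no exchange beats 435.

435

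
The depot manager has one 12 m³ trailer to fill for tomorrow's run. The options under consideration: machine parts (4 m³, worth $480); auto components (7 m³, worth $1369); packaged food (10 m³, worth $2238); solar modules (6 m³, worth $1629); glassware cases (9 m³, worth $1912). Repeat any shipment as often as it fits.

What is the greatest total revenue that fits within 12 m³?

3258

Ranking by ratio (revenue/m³): solar modules 271.50, packaged food 223.80, glassware cases 212.44, auto components 195.57.
Best packing: 2×solar modules — 12 m³, 3258 total.
Every other selection either busts 12 m³ or fails to beat 3258.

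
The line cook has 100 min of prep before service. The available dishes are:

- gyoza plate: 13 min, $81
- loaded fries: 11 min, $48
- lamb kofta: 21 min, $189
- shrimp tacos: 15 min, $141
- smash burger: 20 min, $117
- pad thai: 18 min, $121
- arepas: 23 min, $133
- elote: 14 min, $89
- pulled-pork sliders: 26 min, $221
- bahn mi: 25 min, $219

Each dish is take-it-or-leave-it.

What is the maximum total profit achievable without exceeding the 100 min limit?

By profit per min: shrimp tacos 9.40, lamb kofta 9.00, bahn mi 8.76, pulled-pork sliders 8.50 lead.
Taking gyoza plate + lamb kofta + shrimp tacos + pulled-pork sliders + bahn mi: 100 min used, 851 in profit.
That's the maximum — no swap from here does better than 851.

851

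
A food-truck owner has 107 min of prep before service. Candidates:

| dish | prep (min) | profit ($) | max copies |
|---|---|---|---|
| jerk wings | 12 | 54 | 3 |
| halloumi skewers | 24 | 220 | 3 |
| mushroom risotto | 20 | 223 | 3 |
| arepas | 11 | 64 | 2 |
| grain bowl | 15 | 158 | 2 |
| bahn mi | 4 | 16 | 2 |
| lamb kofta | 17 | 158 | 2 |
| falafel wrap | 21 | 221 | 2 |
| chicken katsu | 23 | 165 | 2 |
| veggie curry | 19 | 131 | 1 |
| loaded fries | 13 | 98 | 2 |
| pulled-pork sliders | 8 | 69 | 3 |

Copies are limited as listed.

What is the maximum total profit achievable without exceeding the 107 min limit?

The ratio ordering already packs tightly: 3×mushroom risotto + 2×grain bowl + lamb kofta, 107 min, 1143.
Nothing else within 107 min beats 1143.

1143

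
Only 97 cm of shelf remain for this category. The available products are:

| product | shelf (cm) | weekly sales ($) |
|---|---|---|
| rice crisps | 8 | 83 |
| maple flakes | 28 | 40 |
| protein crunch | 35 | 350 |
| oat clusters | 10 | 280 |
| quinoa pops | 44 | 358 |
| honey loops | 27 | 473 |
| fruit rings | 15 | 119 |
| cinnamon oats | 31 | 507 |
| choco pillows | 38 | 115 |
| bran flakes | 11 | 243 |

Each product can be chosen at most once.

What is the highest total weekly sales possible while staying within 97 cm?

1622

A density-first pass picks rice crisps + oat clusters + honey loops + cinnamon oats + bran flakes — 1586 at 87 cm.
Replace rice crisps with fruit rings: the trade gains 36 net, giving 1622 at 94 cm.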